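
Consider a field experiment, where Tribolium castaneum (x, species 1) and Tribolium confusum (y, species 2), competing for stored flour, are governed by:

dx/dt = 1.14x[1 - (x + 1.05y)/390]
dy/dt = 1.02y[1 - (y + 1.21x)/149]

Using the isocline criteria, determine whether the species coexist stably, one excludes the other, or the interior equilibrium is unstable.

species 1 excludes species 2

Compare the nullcline intercepts: K1/α12 = 390/1.05 = 371 > K2 = 149; K2/α21 = 149/1.21 = 123 < K1 = 390.
Since the inequalities point opposite ways, species 1 can invade but species 2 cannot.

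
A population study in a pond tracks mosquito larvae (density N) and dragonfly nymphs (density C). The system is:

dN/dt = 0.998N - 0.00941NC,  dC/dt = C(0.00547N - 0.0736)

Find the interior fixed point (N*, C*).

N* ≈ 13.5, C* ≈ 106

Set dC/dt = 0 with C > 0: 0.00547N - 0.0736 = 0, so N* = 0.0736/0.00547 = 13.5.
Set dN/dt = 0 with N > 0: 0.998 - 0.00941C = 0, so C* = 0.998/0.00941 = 106.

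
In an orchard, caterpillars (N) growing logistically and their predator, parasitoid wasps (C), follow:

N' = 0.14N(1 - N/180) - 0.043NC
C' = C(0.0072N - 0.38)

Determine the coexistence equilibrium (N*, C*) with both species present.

N* ≈ 52.8, C* ≈ 2.3

From dC/dt = 0 with C > 0: 0.0072N* = 0.38, so N* = 52.8.
Substitute into dN/dt = 0: 0.14(1 - 52.8/180) = 0.043C*.
The bracket is 0.707, giving C* = 0.099/0.043 = 2.3.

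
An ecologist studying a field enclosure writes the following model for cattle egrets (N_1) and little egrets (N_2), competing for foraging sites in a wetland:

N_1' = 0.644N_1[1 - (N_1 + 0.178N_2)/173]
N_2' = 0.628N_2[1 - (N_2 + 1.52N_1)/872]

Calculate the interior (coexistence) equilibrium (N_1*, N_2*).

N_1* ≈ 24.4, N_2* ≈ 835

Setting both brackets to zero gives the nullclines N_1 + 0.178N_2 = 173 and 1.52N_1 + N_2 = 872.
Substituting N_2 = 872 - 1.52N_1 into the first: N_1(1 - 0.178·1.52) = 173 - 0.178·872.
So N_1* = 17.8/0.729 = 24.4, and then N_2* = 872 - 1.52·24.4 = 835.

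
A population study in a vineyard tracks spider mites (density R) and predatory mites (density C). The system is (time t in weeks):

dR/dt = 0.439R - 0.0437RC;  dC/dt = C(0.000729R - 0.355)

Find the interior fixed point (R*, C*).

R* ≈ 487, C* ≈ 10

Set dC/dt = 0 with C > 0: 0.000729R - 0.355 = 0, so R* = 0.355/0.000729 = 487.
Set dR/dt = 0 with R > 0: 0.439 - 0.0437C = 0, so C* = 0.439/0.0437 = 10.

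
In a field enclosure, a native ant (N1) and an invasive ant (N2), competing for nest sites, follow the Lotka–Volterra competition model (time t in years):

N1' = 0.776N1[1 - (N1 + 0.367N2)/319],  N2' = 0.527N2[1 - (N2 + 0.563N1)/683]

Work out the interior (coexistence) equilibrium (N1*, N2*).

N1* ≈ 86.1, N2* ≈ 635

Setting both brackets to zero gives the nullclines N1 + 0.367N2 = 319 and 0.563N1 + N2 = 683.
Substituting N2 = 683 - 0.563N1 into the first: N1(1 - 0.367·0.563) = 319 - 0.367·683.
So N1* = 68.3/0.793 = 86.1, and then N2* = 683 - 0.563·86.1 = 635.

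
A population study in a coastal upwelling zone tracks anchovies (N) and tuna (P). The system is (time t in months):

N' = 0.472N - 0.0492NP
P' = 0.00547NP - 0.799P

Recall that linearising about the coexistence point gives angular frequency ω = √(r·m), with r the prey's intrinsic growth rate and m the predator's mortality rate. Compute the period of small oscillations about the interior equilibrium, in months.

Here r = 0.472 and m = 0.799, so r·m = 0.377.
ω = √0.377 = 0.614 per month, hence T = 2π/ω ≈ 10.2 months.

T ≈ 10.2 months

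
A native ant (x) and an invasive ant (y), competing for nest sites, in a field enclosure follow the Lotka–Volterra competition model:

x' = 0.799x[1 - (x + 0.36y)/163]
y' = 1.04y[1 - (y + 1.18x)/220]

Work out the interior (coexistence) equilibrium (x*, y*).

x* ≈ 146, y* ≈ 48.1

Setting both brackets to zero gives the nullclines x + 0.36y = 163 and 1.18x + y = 220.
Substituting y = 220 - 1.18x into the first: x(1 - 0.36·1.18) = 163 - 0.36·220.
So x* = 83.8/0.575 = 146, and then y* = 220 - 1.18·146 = 48.1.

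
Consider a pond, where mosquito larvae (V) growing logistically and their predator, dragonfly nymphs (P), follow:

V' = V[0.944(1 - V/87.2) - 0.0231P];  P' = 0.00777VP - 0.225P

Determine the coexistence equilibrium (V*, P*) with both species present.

From dP/dt = 0 with P > 0: 0.00777V* = 0.225, so V* = 29.
Substitute into dV/dt = 0: 0.944(1 - 29/87.2) = 0.0231P*.
The bracket is 0.668, giving P* = 0.631/0.0231 = 27.3.

V* ≈ 29, P* ≈ 27.3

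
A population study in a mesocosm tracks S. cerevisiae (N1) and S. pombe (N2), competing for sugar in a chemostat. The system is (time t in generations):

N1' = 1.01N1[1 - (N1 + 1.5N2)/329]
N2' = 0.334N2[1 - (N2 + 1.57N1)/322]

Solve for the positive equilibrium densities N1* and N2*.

Setting both brackets to zero gives the nullclines N1 + 1.5N2 = 329 and 1.57N1 + N2 = 322.
Substituting N2 = 322 - 1.57N1 into the first: N1(1 - 1.5·1.57) = 329 - 1.5·322.
So N1* = -154/-1.35 = 114, and then N2* = 322 - 1.57·114 = 144.

N1* ≈ 114, N2* ≈ 144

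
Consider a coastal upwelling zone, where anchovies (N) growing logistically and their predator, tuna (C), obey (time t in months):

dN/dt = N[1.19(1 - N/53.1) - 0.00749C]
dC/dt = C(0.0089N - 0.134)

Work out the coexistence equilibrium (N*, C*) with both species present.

From dC/dt = 0 with C > 0: 0.0089N* = 0.134, so N* = 15.1.
Substitute into dN/dt = 0: 1.19(1 - 15.1/53.1) = 0.00749C*.
The bracket is 0.716, giving C* = 0.853/0.00749 = 114.

N* ≈ 15.1, C* ≈ 114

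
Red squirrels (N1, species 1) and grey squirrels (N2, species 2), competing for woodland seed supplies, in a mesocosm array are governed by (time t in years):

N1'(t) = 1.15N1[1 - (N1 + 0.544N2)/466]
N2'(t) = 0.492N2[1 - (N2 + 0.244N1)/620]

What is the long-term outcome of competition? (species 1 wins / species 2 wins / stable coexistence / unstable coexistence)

stable coexistence

Compare the nullcline intercepts: K1/α12 = 466/0.544 = 857 > K2 = 620; K2/α21 = 620/0.244 = 2540 > K1 = 466.
Since both inequalities hold, each species can invade when rare, so the interior equilibrium is stable.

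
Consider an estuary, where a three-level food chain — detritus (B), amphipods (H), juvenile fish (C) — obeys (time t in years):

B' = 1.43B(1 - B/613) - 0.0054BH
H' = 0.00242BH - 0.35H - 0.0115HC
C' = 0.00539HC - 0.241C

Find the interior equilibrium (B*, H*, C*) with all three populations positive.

From dC/dt = 0: 0.00539H* = 0.241, so H* = 44.7.
From dB/dt = 0: 1.43(1 - B*/613) = 0.0054·44.7, giving B* = 613·(1 - 0.169) = 509.
From dH/dt = 0: 0.00242·509 - 0.35 = 0.0115C*, so C* = 0.883/0.0115 = 76.8.

B* ≈ 509, H* ≈ 44.7, C* ≈ 76.8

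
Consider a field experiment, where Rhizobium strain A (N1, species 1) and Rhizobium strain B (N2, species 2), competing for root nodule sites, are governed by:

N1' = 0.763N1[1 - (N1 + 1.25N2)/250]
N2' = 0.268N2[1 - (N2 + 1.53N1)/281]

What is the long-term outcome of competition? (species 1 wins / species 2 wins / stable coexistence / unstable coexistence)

unstable coexistence (outcome depends on initial conditions)

Compare the nullcline intercepts: K1/α12 = 250/1.25 = 200 < K2 = 281; K2/α21 = 281/1.53 = 184 < K1 = 250.
Since both are reversed, neither can invade when rare; the interior point is a saddle.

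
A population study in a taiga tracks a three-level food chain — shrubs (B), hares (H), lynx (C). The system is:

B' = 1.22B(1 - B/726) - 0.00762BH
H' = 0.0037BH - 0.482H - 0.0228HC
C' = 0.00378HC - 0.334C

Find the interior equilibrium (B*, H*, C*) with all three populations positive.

From dC/dt = 0: 0.00378H* = 0.334, so H* = 88.4.
From dB/dt = 0: 1.22(1 - B*/726) = 0.00762·88.4, giving B* = 726·(1 - 0.552) = 325.
From dH/dt = 0: 0.0037·325 - 0.482 = 0.0228C*, so C* = 0.722/0.0228 = 31.7.

B* ≈ 325, H* ≈ 88.4, C* ≈ 31.7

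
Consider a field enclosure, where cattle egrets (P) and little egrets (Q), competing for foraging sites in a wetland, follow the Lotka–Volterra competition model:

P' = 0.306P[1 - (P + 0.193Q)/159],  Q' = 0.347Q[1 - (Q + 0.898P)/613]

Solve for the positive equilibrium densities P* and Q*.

P* ≈ 49.2, Q* ≈ 569

Setting both brackets to zero gives the nullclines P + 0.193Q = 159 and 0.898P + Q = 613.
Substituting Q = 613 - 0.898P into the first: P(1 - 0.193·0.898) = 159 - 0.193·613.
So P* = 40.7/0.827 = 49.2, and then Q* = 613 - 0.898·49.2 = 569.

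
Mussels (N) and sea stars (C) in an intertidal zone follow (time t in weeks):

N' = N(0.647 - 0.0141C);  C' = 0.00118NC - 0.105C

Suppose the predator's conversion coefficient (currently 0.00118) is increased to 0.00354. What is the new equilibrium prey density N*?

N* ≈ 29.7

At the interior fixed point, setting dC/dt = 0 with C > 0 fixes N* = (predator death rate)/(NC coefficient) — independent of the other coefficients.
With the change, N* = 0.105/0.00354 = 29.7; it falls from 89.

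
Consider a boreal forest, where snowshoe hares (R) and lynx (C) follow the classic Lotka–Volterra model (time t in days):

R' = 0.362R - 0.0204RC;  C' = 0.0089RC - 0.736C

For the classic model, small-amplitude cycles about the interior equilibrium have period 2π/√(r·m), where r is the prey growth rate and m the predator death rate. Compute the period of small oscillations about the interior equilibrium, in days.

T ≈ 12.2 days

Here r = 0.362 and m = 0.736, so r·m = 0.266.
ω = √0.266 = 0.516 per day, hence T = 2π/ω ≈ 12.2 days.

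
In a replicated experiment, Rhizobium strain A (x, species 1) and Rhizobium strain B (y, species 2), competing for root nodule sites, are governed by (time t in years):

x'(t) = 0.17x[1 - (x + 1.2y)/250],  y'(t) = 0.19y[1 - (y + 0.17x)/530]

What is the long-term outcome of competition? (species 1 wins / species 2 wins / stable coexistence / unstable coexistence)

Compare the nullcline intercepts: K1/α12 = 250/1.2 = 208 < K2 = 530; K2/α21 = 530/0.17 = 3120 > K1 = 250.
Since the inequalities point opposite ways, species 2 can invade but species 1 cannot.

species 2 excludes species 1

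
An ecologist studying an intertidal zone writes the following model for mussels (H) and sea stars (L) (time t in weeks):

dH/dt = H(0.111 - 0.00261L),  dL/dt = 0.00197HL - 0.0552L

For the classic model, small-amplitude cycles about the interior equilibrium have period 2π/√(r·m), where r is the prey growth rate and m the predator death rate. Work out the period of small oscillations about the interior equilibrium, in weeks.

Here r = 0.111 and m = 0.0552, so r·m = 0.00613.
ω = √0.00613 = 0.0783 per week, hence T = 2π/ω ≈ 80.3 weeks.

T ≈ 80.3 weeks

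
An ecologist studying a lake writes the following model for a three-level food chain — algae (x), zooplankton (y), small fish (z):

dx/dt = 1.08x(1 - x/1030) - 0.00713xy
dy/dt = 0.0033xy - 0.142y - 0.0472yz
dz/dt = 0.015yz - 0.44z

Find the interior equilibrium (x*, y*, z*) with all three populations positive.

From dz/dt = 0: 0.015y* = 0.44, so y* = 29.3.
From dx/dt = 0: 1.08(1 - x*/1030) = 0.00713·29.3, giving x* = 1030·(1 - 0.194) = 831.
From dy/dt = 0: 0.0033·831 - 0.142 = 0.0472z*, so z* = 2.6/0.0472 = 55.1.

x* ≈ 831, y* ≈ 29.3, z* ≈ 55.1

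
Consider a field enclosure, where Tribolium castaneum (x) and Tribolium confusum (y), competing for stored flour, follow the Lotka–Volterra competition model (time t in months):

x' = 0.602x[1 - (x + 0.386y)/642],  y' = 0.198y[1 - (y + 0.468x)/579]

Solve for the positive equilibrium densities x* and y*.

Setting both brackets to zero gives the nullclines x + 0.386y = 642 and 0.468x + y = 579.
Substituting y = 579 - 0.468x into the first: x(1 - 0.386·0.468) = 642 - 0.386·579.
So x* = 419/0.819 = 511, and then y* = 579 - 0.468·511 = 340.

x* ≈ 511, y* ≈ 340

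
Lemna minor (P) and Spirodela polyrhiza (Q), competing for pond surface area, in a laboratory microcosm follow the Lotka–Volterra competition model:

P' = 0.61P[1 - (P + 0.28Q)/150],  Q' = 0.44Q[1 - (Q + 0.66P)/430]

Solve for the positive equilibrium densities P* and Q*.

Setting both brackets to zero gives the nullclines P + 0.28Q = 150 and 0.66P + Q = 430.
Substituting Q = 430 - 0.66P into the first: P(1 - 0.28·0.66) = 150 - 0.28·430.
So P* = 29.6/0.815 = 36.3, and then Q* = 430 - 0.66·36.3 = 406.

P* ≈ 36.3, Q* ≈ 406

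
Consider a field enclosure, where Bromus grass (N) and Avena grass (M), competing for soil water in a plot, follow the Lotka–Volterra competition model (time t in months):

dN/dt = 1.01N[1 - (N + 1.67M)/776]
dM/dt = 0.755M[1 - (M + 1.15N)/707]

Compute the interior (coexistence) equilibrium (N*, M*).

N* ≈ 440, M* ≈ 201

Setting both brackets to zero gives the nullclines N + 1.67M = 776 and 1.15N + M = 707.
Substituting M = 707 - 1.15N into the first: N(1 - 1.67·1.15) = 776 - 1.67·707.
So N* = -405/-0.92 = 440, and then M* = 707 - 1.15·440 = 201.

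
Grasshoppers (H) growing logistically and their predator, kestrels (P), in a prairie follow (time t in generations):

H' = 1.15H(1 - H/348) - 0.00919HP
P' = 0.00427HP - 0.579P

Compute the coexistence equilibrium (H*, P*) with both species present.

From dP/dt = 0 with P > 0: 0.00427H* = 0.579, so H* = 136.
Substitute into dH/dt = 0: 1.15(1 - 136/348) = 0.00919P*.
The bracket is 0.61, giving P* = 0.702/0.00919 = 76.4.

H* ≈ 136, P* ≈ 76.4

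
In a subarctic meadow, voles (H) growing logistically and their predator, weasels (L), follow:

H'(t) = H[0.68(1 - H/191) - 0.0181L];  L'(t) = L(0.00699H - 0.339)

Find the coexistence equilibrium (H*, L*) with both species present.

From dL/dt = 0 with L > 0: 0.00699H* = 0.339, so H* = 48.5.
Substitute into dH/dt = 0: 0.68(1 - 48.5/191) = 0.0181L*.
The bracket is 0.746, giving L* = 0.507/0.0181 = 28.

H* ≈ 48.5, L* ≈ 28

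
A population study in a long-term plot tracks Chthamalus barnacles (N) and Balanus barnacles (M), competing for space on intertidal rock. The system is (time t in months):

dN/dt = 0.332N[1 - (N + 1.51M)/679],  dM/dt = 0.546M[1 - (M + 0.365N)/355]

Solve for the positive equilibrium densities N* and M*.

N* ≈ 318, M* ≈ 239

Setting both brackets to zero gives the nullclines N + 1.51M = 679 and 0.365N + M = 355.
Substituting M = 355 - 0.365N into the first: N(1 - 1.51·0.365) = 679 - 1.51·355.
So N* = 143/0.449 = 318, and then M* = 355 - 0.365·318 = 239.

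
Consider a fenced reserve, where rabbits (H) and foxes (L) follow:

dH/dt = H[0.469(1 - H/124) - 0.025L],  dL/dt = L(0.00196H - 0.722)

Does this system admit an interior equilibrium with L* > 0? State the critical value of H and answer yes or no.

The predator equation gives dL/dt > 0 only when H > 0.722/0.00196 = 368.
Without the predator, H → K = 124. Since 124 < 368, the predator cannot invade.

Threshold H = 368; K < 368, so no, the predator goes extinct.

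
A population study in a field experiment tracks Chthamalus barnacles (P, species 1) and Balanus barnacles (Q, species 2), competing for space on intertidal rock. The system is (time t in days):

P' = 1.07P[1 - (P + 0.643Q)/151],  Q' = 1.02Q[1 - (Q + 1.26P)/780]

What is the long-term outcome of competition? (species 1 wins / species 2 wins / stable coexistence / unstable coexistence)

Compare the nullcline intercepts: K1/α12 = 151/0.643 = 235 < K2 = 780; K2/α21 = 780/1.26 = 619 > K1 = 151.
Since the inequalities point opposite ways, species 2 can invade but species 1 cannot.

species 2 excludes species 1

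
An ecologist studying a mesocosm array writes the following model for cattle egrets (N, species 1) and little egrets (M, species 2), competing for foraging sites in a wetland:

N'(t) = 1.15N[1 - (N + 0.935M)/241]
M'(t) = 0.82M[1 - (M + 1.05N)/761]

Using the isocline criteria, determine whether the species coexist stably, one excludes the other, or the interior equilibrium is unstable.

Compare the nullcline intercepts: K1/α12 = 241/0.935 = 258 < K2 = 761; K2/α21 = 761/1.05 = 725 > K1 = 241.
Since the inequalities point opposite ways, species 2 can invade but species 1 cannot.

species 2 excludes species 1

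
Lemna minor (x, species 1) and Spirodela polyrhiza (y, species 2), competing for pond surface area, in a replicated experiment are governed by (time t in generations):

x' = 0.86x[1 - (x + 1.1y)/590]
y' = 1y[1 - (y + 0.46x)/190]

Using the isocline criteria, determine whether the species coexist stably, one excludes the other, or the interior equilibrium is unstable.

Compare the nullcline intercepts: K1/α12 = 590/1.1 = 536 > K2 = 190; K2/α21 = 190/0.46 = 413 < K1 = 590.
Since the inequalities point opposite ways, species 1 can invade but species 2 cannot.

species 1 excludes species 2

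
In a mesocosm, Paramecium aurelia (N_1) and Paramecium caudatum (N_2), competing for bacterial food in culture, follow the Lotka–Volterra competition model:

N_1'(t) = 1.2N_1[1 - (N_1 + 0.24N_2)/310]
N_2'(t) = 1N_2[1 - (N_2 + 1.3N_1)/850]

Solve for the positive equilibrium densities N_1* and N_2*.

N_1* ≈ 154, N_2* ≈ 650

Setting both brackets to zero gives the nullclines N_1 + 0.24N_2 = 310 and 1.3N_1 + N_2 = 850.
Substituting N_2 = 850 - 1.3N_1 into the first: N_1(1 - 0.24·1.3) = 310 - 0.24·850.
So N_1* = 106/0.688 = 154, and then N_2* = 850 - 1.3·154 = 650.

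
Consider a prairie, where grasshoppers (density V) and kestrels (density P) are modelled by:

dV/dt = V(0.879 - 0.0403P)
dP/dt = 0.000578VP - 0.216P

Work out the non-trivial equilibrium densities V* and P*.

V* ≈ 374, P* ≈ 21.8

Set dP/dt = 0 with P > 0: 0.000578V - 0.216 = 0, so V* = 0.216/0.000578 = 374.
Set dV/dt = 0 with V > 0: 0.879 - 0.0403P = 0, so P* = 0.879/0.0403 = 21.8.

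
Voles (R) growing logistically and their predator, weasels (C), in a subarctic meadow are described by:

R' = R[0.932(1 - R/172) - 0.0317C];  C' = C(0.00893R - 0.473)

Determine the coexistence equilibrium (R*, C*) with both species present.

R* ≈ 53, C* ≈ 20.3

From dC/dt = 0 with C > 0: 0.00893R* = 0.473, so R* = 53.
Substitute into dR/dt = 0: 0.932(1 - 53/172) = 0.0317C*.
The bracket is 0.692, giving C* = 0.645/0.0317 = 20.3.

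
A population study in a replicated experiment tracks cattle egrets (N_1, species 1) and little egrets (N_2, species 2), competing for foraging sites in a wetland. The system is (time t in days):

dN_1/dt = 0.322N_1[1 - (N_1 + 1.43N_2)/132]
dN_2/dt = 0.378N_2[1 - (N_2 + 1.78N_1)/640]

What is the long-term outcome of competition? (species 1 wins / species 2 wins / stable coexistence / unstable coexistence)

Compare the nullcline intercepts: K1/α12 = 132/1.43 = 92.3 < K2 = 640; K2/α21 = 640/1.78 = 360 > K1 = 132.
Since the inequalities point opposite ways, species 2 can invade but species 1 cannot.

species 2 excludes species 1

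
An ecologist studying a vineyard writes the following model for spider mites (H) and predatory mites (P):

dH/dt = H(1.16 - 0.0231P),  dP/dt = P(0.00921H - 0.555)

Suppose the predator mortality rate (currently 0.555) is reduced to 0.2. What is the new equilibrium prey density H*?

At the interior fixed point, setting dP/dt = 0 with P > 0 fixes H* = (predator death rate)/(HP coefficient) — independent of the other coefficients.
With the change, H* = 0.2/0.00921 = 21.7; it falls from 60.3.

H* ≈ 21.7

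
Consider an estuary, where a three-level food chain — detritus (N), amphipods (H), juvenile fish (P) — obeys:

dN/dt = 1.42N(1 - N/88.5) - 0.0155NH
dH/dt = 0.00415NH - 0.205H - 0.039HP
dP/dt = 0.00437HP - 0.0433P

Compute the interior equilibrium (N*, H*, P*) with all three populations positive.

From dP/dt = 0: 0.00437H* = 0.0433, so H* = 9.91.
From dN/dt = 0: 1.42(1 - N*/88.5) = 0.0155·9.91, giving N* = 88.5·(1 - 0.108) = 78.9.
From dH/dt = 0: 0.00415·78.9 - 0.205 = 0.039P*, so P* = 0.123/0.039 = 3.14.

N* ≈ 78.9, H* ≈ 9.91, P* ≈ 3.14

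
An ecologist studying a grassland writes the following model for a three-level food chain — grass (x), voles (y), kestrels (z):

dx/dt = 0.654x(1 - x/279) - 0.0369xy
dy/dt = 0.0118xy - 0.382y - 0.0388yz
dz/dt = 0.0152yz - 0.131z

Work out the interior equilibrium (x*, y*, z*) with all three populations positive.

x* ≈ 143, y* ≈ 8.62, z* ≈ 33.7

From dz/dt = 0: 0.0152y* = 0.131, so y* = 8.62.
From dx/dt = 0: 0.654(1 - x*/279) = 0.0369·8.62, giving x* = 279·(1 - 0.486) = 143.
From dy/dt = 0: 0.0118·143 - 0.382 = 0.0388z*, so z* = 1.31/0.0388 = 33.7.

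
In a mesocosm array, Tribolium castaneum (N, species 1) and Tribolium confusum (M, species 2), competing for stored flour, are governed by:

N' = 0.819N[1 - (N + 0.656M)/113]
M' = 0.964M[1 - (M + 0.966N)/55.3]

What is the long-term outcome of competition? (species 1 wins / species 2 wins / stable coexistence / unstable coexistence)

species 1 excludes species 2

Compare the nullcline intercepts: K1/α12 = 113/0.656 = 172 > K2 = 55.3; K2/α21 = 55.3/0.966 = 57.2 < K1 = 113.
Since the inequalities point opposite ways, species 1 can invade but species 2 cannot.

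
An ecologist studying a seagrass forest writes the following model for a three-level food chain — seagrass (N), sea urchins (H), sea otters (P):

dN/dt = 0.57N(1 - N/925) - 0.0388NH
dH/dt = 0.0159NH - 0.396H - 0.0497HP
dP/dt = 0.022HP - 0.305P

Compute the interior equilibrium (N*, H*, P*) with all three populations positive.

N* ≈ 52.1, H* ≈ 13.9, P* ≈ 8.69

From dP/dt = 0: 0.022H* = 0.305, so H* = 13.9.
From dN/dt = 0: 0.57(1 - N*/925) = 0.0388·13.9, giving N* = 925·(1 - 0.944) = 52.1.
From dH/dt = 0: 0.0159·52.1 - 0.396 = 0.0497P*, so P* = 0.432/0.0497 = 8.69.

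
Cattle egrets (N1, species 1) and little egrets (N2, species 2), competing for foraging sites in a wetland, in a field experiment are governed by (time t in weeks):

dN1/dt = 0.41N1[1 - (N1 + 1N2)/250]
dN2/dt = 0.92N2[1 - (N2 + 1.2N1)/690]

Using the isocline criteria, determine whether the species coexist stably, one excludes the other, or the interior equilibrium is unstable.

species 2 excludes species 1

Compare the nullcline intercepts: K1/α12 = 250/1 = 250 < K2 = 690; K2/α21 = 690/1.2 = 575 > K1 = 250.
Since the inequalities point opposite ways, species 2 can invade but species 1 cannot.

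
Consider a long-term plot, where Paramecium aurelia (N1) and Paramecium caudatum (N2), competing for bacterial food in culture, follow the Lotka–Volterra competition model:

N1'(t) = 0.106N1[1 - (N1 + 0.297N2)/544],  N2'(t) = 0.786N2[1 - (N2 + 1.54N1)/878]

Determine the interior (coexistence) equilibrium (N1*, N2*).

Setting both brackets to zero gives the nullclines N1 + 0.297N2 = 544 and 1.54N1 + N2 = 878.
Substituting N2 = 878 - 1.54N1 into the first: N1(1 - 0.297·1.54) = 544 - 0.297·878.
So N1* = 283/0.543 = 522, and then N2* = 878 - 1.54·522 = 74.2.

N1* ≈ 522, N2* ≈ 74.2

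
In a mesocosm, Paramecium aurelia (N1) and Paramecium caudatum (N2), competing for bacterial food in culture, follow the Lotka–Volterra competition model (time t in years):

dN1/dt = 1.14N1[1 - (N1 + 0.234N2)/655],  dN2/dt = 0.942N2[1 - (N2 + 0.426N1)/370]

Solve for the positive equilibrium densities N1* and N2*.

Setting both brackets to zero gives the nullclines N1 + 0.234N2 = 655 and 0.426N1 + N2 = 370.
Substituting N2 = 370 - 0.426N1 into the first: N1(1 - 0.234·0.426) = 655 - 0.234·370.
So N1* = 568/0.9 = 631, and then N2* = 370 - 0.426·631 = 101.

N1* ≈ 631, N2* ≈ 101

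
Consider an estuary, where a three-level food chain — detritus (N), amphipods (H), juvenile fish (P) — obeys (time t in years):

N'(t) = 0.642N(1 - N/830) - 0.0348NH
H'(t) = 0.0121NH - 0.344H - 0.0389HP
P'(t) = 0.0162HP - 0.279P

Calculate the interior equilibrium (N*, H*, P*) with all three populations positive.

From dP/dt = 0: 0.0162H* = 0.279, so H* = 17.2.
From dN/dt = 0: 0.642(1 - N*/830) = 0.0348·17.2, giving N* = 830·(1 - 0.934) = 55.2.
From dH/dt = 0: 0.0121·55.2 - 0.344 = 0.0389P*, so P* = 0.323/0.0389 = 8.31.

N* ≈ 55.2, H* ≈ 17.2, P* ≈ 8.31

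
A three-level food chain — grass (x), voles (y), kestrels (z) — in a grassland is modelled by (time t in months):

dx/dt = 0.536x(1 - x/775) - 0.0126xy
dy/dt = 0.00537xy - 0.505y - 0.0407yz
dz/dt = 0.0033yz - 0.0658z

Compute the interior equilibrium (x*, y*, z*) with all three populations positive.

From dz/dt = 0: 0.0033y* = 0.0658, so y* = 19.9.
From dx/dt = 0: 0.536(1 - x*/775) = 0.0126·19.9, giving x* = 775·(1 - 0.469) = 412.
From dy/dt = 0: 0.00537·412 - 0.505 = 0.0407z*, so z* = 1.71/0.0407 = 41.9.

x* ≈ 412, y* ≈ 19.9, z* ≈ 41.9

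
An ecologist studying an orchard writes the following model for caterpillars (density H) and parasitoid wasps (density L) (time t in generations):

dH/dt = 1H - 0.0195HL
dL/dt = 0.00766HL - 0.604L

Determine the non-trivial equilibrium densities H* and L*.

Set dL/dt = 0 with L > 0: 0.00766H - 0.604 = 0, so H* = 0.604/0.00766 = 78.9.
Set dH/dt = 0 with H > 0: 1 - 0.0195L = 0, so L* = 1/0.0195 = 51.3.

H* ≈ 78.9, L* ≈ 51.3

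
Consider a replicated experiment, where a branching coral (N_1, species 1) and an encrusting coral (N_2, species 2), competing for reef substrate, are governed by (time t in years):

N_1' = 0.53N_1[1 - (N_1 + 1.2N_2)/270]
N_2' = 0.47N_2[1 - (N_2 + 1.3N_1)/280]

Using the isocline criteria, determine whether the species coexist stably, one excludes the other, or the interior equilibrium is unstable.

Compare the nullcline intercepts: K1/α12 = 270/1.2 = 225 < K2 = 280; K2/α21 = 280/1.3 = 215 < K1 = 270.
Since both are reversed, neither can invade when rare; the interior point is a saddle.

unstable coexistence (outcome depends on initial conditions)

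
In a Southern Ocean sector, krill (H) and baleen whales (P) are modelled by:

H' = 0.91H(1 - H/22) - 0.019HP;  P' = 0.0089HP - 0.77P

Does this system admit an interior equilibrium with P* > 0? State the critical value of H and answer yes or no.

The predator equation gives dP/dt > 0 only when H > 0.77/0.0089 = 86.5.
Without the predator, H → K = 22. Since 22 < 86.5, the predator cannot invade.

Threshold H = 86.5; K < 86.5, so no, the predator goes extinct.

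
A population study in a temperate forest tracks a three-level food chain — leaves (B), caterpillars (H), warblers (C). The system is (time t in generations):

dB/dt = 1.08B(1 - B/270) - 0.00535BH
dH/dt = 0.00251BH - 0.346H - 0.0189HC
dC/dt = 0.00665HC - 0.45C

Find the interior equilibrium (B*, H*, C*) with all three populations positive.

From dC/dt = 0: 0.00665H* = 0.45, so H* = 67.7.
From dB/dt = 0: 1.08(1 - B*/270) = 0.00535·67.7, giving B* = 270·(1 - 0.335) = 179.
From dH/dt = 0: 0.00251·179 - 0.346 = 0.0189C*, so C* = 0.105/0.0189 = 5.53.

B* ≈ 179, H* ≈ 67.7, C* ≈ 5.53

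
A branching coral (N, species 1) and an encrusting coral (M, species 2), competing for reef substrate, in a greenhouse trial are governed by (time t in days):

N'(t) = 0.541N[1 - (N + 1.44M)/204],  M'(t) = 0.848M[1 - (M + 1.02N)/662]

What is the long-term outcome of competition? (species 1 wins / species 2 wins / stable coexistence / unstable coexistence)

species 2 excludes species 1

Compare the nullcline intercepts: K1/α12 = 204/1.44 = 142 < K2 = 662; K2/α21 = 662/1.02 = 649 > K1 = 204.
Since the inequalities point opposite ways, species 2 can invade but species 1 cannot.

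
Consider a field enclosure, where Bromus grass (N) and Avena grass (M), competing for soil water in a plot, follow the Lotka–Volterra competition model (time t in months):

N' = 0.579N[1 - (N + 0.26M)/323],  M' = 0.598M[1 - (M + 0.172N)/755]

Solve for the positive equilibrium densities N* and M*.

Setting both brackets to zero gives the nullclines N + 0.26M = 323 and 0.172N + M = 755.
Substituting M = 755 - 0.172N into the first: N(1 - 0.26·0.172) = 323 - 0.26·755.
So N* = 127/0.955 = 133, and then M* = 755 - 0.172·133 = 732.

N* ≈ 133, M* ≈ 732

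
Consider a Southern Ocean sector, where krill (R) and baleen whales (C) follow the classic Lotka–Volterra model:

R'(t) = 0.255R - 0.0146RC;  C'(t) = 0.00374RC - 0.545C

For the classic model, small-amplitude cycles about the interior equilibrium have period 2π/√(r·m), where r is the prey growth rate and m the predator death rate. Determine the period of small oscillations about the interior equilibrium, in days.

Here r = 0.255 and m = 0.545, so r·m = 0.139.
ω = √0.139 = 0.373 per day, hence T = 2π/ω ≈ 16.9 days.

T ≈ 16.9 days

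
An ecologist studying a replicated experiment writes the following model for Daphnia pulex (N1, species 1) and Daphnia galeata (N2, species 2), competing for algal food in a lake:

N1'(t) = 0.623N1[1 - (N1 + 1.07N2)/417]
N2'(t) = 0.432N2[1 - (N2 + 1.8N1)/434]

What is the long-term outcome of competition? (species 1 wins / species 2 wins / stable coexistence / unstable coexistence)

Compare the nullcline intercepts: K1/α12 = 417/1.07 = 390 < K2 = 434; K2/α21 = 434/1.8 = 241 < K1 = 417.
Since both are reversed, neither can invade when rare; the interior point is a saddle.

unstable coexistence (outcome depends on initial conditions)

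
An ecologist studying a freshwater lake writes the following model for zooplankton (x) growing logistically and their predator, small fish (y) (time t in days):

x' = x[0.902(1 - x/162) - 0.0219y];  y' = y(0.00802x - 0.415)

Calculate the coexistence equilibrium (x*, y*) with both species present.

From dy/dt = 0 with y > 0: 0.00802x* = 0.415, so x* = 51.7.
Substitute into dx/dt = 0: 0.902(1 - 51.7/162) = 0.0219y*.
The bracket is 0.681, giving y* = 0.614/0.0219 = 28.

x* ≈ 51.7, y* ≈ 28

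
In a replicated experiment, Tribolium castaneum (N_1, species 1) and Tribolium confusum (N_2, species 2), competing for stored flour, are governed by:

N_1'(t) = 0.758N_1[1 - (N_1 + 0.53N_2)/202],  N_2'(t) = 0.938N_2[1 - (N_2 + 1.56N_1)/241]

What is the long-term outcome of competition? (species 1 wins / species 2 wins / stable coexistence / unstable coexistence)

species 1 excludes species 2

Compare the nullcline intercepts: K1/α12 = 202/0.53 = 381 > K2 = 241; K2/α21 = 241/1.56 = 154 < K1 = 202.
Since the inequalities point opposite ways, species 1 can invade but species 2 cannot.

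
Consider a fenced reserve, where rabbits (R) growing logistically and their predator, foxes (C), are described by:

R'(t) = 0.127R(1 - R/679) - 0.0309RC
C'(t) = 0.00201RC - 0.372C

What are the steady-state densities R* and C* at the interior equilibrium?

From dC/dt = 0 with C > 0: 0.00201R* = 0.372, so R* = 185.
Substitute into dR/dt = 0: 0.127(1 - 185/679) = 0.0309C*.
The bracket is 0.727, giving C* = 0.0924/0.0309 = 2.99.

R* ≈ 185, C* ≈ 2.99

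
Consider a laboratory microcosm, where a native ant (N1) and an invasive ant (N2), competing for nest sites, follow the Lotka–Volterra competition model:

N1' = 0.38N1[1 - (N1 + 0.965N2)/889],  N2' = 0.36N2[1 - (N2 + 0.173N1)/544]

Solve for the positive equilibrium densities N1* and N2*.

N1* ≈ 437, N2* ≈ 468

Setting both brackets to zero gives the nullclines N1 + 0.965N2 = 889 and 0.173N1 + N2 = 544.
Substituting N2 = 544 - 0.173N1 into the first: N1(1 - 0.965·0.173) = 889 - 0.965·544.
So N1* = 364/0.833 = 437, and then N2* = 544 - 0.173·437 = 468.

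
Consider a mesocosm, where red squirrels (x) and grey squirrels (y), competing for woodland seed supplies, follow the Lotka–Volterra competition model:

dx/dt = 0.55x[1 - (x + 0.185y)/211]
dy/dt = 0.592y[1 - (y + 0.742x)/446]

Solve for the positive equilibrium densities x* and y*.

Setting both brackets to zero gives the nullclines x + 0.185y = 211 and 0.742x + y = 446.
Substituting y = 446 - 0.742x into the first: x(1 - 0.185·0.742) = 211 - 0.185·446.
So x* = 128/0.863 = 149, and then y* = 446 - 0.742·149 = 335.

x* ≈ 149, y* ≈ 335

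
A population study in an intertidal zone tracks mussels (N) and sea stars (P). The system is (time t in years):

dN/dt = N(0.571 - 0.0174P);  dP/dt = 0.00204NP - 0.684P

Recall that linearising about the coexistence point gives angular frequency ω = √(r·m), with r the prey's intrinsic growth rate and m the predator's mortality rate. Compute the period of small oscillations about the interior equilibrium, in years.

Here r = 0.571 and m = 0.684, so r·m = 0.391.
ω = √0.391 = 0.625 per year, hence T = 2π/ω ≈ 10.1 years.

T ≈ 10.1 years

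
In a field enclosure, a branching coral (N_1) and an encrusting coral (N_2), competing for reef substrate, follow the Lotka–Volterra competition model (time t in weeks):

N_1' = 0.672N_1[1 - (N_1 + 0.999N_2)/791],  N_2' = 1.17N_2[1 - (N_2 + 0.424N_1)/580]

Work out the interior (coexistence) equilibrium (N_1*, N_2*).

Setting both brackets to zero gives the nullclines N_1 + 0.999N_2 = 791 and 0.424N_1 + N_2 = 580.
Substituting N_2 = 580 - 0.424N_1 into the first: N_1(1 - 0.999·0.424) = 791 - 0.999·580.
So N_1* = 212/0.576 = 367, and then N_2* = 580 - 0.424·367 = 424.

N_1* ≈ 367, N_2* ≈ 424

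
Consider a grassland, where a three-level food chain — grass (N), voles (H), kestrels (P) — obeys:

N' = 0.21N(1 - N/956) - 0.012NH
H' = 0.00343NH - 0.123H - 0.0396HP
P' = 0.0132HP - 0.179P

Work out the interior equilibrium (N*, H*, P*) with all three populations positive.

N* ≈ 215, H* ≈ 13.6, P* ≈ 15.5

From dP/dt = 0: 0.0132H* = 0.179, so H* = 13.6.
From dN/dt = 0: 0.21(1 - N*/956) = 0.012·13.6, giving N* = 956·(1 - 0.775) = 215.
From dH/dt = 0: 0.00343·215 - 0.123 = 0.0396P*, so P* = 0.615/0.0396 = 15.5.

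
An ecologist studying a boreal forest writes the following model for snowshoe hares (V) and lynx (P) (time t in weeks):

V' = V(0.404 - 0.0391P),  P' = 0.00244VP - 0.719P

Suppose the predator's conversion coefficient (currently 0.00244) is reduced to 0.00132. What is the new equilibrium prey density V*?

At the interior fixed point, setting dP/dt = 0 with P > 0 fixes V* = (predator death rate)/(VP coefficient) — independent of the other coefficients.
With the change, V* = 0.719/0.00132 = 545; it rises from 295.

V* ≈ 545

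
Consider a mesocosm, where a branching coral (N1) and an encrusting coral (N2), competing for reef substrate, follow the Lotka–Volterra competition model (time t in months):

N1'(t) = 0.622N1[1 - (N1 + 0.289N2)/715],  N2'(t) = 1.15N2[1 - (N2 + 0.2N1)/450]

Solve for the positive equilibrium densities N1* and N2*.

Setting both brackets to zero gives the nullclines N1 + 0.289N2 = 715 and 0.2N1 + N2 = 450.
Substituting N2 = 450 - 0.2N1 into the first: N1(1 - 0.289·0.2) = 715 - 0.289·450.
So N1* = 585/0.942 = 621, and then N2* = 450 - 0.2·621 = 326.

N1* ≈ 621, N2* ≈ 326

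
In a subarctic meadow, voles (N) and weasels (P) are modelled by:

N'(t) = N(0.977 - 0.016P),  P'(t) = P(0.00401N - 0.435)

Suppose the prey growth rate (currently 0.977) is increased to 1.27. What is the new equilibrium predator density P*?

At the interior fixed point, setting dN/dt = 0 with N > 0 fixes P* = (prey growth rate)/(NP coefficient) — independent of the other coefficients.
With the change, P* = 1.27/0.016 = 79.4; it rises from 61.1.

P* ≈ 79.4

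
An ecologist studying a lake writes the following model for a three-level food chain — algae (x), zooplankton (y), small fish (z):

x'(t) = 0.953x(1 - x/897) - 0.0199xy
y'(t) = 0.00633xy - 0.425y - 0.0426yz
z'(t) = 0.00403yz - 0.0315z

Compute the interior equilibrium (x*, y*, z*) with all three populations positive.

x* ≈ 751, y* ≈ 7.82, z* ≈ 102

From dz/dt = 0: 0.00403y* = 0.0315, so y* = 7.82.
From dx/dt = 0: 0.953(1 - x*/897) = 0.0199·7.82, giving x* = 897·(1 - 0.163) = 751.
From dy/dt = 0: 0.00633·751 - 0.425 = 0.0426z*, so z* = 4.33/0.0426 = 102.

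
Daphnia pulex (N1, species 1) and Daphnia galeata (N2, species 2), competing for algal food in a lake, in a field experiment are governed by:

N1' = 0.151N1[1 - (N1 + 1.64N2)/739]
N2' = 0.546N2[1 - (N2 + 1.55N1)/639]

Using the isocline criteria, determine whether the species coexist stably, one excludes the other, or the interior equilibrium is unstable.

unstable coexistence (outcome depends on initial conditions)

Compare the nullcline intercepts: K1/α12 = 739/1.64 = 451 < K2 = 639; K2/α21 = 639/1.55 = 412 < K1 = 739.
Since both are reversed, neither can invade when rare; the interior point is a saddle.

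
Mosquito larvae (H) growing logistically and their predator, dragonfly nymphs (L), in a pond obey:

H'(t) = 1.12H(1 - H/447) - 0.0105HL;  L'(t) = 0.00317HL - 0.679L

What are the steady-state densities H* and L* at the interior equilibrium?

From dL/dt = 0 with L > 0: 0.00317H* = 0.679, so H* = 214.
Substitute into dH/dt = 0: 1.12(1 - 214/447) = 0.0105L*.
The bracket is 0.521, giving L* = 0.583/0.0105 = 55.6.

H* ≈ 214, L* ≈ 55.6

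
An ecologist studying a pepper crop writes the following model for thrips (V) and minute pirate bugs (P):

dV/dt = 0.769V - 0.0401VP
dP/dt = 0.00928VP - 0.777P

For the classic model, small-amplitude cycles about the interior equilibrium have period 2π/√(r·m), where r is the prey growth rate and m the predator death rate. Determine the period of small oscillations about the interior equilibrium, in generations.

T ≈ 8.13 generations

Here r = 0.769 and m = 0.777, so r·m = 0.598.
ω = √0.598 = 0.773 per generation, hence T = 2π/ω ≈ 8.13 generations.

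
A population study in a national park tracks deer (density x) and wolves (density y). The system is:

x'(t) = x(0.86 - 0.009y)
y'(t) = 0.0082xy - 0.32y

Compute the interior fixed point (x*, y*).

x* ≈ 39, y* ≈ 95.6

Set dy/dt = 0 with y > 0: 0.0082x - 0.32 = 0, so x* = 0.32/0.0082 = 39.
Set dx/dt = 0 with x > 0: 0.86 - 0.009y = 0, so y* = 0.86/0.009 = 95.6.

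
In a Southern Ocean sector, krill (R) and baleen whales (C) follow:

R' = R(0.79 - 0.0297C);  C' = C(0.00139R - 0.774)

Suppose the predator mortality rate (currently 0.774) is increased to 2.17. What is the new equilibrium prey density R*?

R* ≈ 1560

At the interior fixed point, setting dC/dt = 0 with C > 0 fixes R* = (predator death rate)/(RC coefficient) — independent of the other coefficients.
With the change, R* = 2.17/0.00139 = 1560; it rises from 557.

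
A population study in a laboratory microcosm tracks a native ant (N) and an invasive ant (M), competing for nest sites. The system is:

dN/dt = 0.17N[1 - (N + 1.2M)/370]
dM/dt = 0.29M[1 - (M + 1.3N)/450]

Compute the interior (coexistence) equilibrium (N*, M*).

Setting both brackets to zero gives the nullclines N + 1.2M = 370 and 1.3N + M = 450.
Substituting M = 450 - 1.3N into the first: N(1 - 1.2·1.3) = 370 - 1.2·450.
So N* = -170/-0.56 = 304, and then M* = 450 - 1.3·304 = 55.4.

N* ≈ 304, M* ≈ 55.4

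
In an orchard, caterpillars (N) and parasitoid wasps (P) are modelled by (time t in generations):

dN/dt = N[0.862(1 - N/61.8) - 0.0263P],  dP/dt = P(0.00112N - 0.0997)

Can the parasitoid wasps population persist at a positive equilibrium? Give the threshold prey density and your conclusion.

Threshold N = 89; K < 89, so no, the predator goes extinct.

The predator equation gives dP/dt > 0 only when N > 0.0997/0.00112 = 89.
Without the predator, N → K = 61.8. Since 61.8 < 89, the predator cannot invade.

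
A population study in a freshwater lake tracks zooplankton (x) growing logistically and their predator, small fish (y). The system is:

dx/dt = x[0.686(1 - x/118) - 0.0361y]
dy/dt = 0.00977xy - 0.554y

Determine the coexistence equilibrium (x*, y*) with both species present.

From dy/dt = 0 with y > 0: 0.00977x* = 0.554, so x* = 56.7.
Substitute into dx/dt = 0: 0.686(1 - 56.7/118) = 0.0361y*.
The bracket is 0.519, giving y* = 0.356/0.0361 = 9.87.

x* ≈ 56.7, y* ≈ 9.87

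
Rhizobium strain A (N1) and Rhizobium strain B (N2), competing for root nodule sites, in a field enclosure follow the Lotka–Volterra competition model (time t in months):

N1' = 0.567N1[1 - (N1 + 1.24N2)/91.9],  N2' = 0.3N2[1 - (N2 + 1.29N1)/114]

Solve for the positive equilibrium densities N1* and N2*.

N1* ≈ 82.5, N2* ≈ 7.59

Setting both brackets to zero gives the nullclines N1 + 1.24N2 = 91.9 and 1.29N1 + N2 = 114.
Substituting N2 = 114 - 1.29N1 into the first: N1(1 - 1.24·1.29) = 91.9 - 1.24·114.
So N1* = -49.5/-0.6 = 82.5, and then N2* = 114 - 1.29·82.5 = 7.59.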